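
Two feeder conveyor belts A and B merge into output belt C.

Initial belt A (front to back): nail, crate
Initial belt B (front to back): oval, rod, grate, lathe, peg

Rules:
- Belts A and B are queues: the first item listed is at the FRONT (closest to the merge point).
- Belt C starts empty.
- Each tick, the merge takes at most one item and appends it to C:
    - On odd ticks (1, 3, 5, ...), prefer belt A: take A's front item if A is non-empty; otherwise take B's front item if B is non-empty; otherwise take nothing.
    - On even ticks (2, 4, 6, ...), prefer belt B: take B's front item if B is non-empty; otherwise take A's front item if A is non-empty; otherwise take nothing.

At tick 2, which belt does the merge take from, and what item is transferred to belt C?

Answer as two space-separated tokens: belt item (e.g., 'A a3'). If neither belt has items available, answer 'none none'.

Tick 1: prefer A, take nail from A; A=[crate] B=[oval,rod,grate,lathe,peg] C=[nail]
Tick 2: prefer B, take oval from B; A=[crate] B=[rod,grate,lathe,peg] C=[nail,oval]

Answer: B oval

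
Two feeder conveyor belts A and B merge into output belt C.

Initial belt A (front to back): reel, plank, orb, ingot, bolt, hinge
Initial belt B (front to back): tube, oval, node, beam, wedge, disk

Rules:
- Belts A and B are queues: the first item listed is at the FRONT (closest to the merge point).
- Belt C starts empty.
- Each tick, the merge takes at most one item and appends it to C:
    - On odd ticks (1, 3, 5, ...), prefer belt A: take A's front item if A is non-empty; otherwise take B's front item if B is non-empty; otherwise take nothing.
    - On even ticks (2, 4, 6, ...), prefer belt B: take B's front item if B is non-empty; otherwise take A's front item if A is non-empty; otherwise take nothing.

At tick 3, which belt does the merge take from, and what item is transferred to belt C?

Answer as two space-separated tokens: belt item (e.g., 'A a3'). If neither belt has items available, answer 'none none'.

Answer: A plank

Derivation:
Tick 1: prefer A, take reel from A; A=[plank,orb,ingot,bolt,hinge] B=[tube,oval,node,beam,wedge,disk] C=[reel]
Tick 2: prefer B, take tube from B; A=[plank,orb,ingot,bolt,hinge] B=[oval,node,beam,wedge,disk] C=[reel,tube]
Tick 3: prefer A, take plank from A; A=[orb,ingot,bolt,hinge] B=[oval,node,beam,wedge,disk] C=[reel,tube,plank]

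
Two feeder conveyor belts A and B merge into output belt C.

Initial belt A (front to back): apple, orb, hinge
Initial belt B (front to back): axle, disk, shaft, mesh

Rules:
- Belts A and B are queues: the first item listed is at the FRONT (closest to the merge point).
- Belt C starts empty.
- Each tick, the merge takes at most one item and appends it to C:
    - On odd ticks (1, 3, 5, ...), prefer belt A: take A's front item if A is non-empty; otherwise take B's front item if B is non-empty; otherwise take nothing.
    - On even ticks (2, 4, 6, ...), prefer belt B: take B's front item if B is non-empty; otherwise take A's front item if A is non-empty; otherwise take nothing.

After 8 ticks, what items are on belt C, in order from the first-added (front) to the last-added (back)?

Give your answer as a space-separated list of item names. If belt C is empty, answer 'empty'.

Answer: apple axle orb disk hinge shaft mesh

Derivation:
Tick 1: prefer A, take apple from A; A=[orb,hinge] B=[axle,disk,shaft,mesh] C=[apple]
Tick 2: prefer B, take axle from B; A=[orb,hinge] B=[disk,shaft,mesh] C=[apple,axle]
Tick 3: prefer A, take orb from A; A=[hinge] B=[disk,shaft,mesh] C=[apple,axle,orb]
Tick 4: prefer B, take disk from B; A=[hinge] B=[shaft,mesh] C=[apple,axle,orb,disk]
Tick 5: prefer A, take hinge from A; A=[-] B=[shaft,mesh] C=[apple,axle,orb,disk,hinge]
Tick 6: prefer B, take shaft from B; A=[-] B=[mesh] C=[apple,axle,orb,disk,hinge,shaft]
Tick 7: prefer A, take mesh from B; A=[-] B=[-] C=[apple,axle,orb,disk,hinge,shaft,mesh]
Tick 8: prefer B, both empty, nothing taken; A=[-] B=[-] C=[apple,axle,orb,disk,hinge,shaft,mesh]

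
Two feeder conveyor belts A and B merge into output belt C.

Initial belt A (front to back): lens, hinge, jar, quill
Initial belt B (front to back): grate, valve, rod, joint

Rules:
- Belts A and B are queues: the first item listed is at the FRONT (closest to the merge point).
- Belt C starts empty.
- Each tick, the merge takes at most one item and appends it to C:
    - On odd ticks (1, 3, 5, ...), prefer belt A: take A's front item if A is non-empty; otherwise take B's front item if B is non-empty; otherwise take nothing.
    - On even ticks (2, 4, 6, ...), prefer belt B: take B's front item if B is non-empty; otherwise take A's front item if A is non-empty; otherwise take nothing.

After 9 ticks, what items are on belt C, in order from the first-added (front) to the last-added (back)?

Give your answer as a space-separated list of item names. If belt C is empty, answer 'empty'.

Tick 1: prefer A, take lens from A; A=[hinge,jar,quill] B=[grate,valve,rod,joint] C=[lens]
Tick 2: prefer B, take grate from B; A=[hinge,jar,quill] B=[valve,rod,joint] C=[lens,grate]
Tick 3: prefer A, take hinge from A; A=[jar,quill] B=[valve,rod,joint] C=[lens,grate,hinge]
Tick 4: prefer B, take valve from B; A=[jar,quill] B=[rod,joint] C=[lens,grate,hinge,valve]
Tick 5: prefer A, take jar from A; A=[quill] B=[rod,joint] C=[lens,grate,hinge,valve,jar]
Tick 6: prefer B, take rod from B; A=[quill] B=[joint] C=[lens,grate,hinge,valve,jar,rod]
Tick 7: prefer A, take quill from A; A=[-] B=[joint] C=[lens,grate,hinge,valve,jar,rod,quill]
Tick 8: prefer B, take joint from B; A=[-] B=[-] C=[lens,grate,hinge,valve,jar,rod,quill,joint]
Tick 9: prefer A, both empty, nothing taken; A=[-] B=[-] C=[lens,grate,hinge,valve,jar,rod,quill,joint]

Answer: lens grate hinge valve jar rod quill joint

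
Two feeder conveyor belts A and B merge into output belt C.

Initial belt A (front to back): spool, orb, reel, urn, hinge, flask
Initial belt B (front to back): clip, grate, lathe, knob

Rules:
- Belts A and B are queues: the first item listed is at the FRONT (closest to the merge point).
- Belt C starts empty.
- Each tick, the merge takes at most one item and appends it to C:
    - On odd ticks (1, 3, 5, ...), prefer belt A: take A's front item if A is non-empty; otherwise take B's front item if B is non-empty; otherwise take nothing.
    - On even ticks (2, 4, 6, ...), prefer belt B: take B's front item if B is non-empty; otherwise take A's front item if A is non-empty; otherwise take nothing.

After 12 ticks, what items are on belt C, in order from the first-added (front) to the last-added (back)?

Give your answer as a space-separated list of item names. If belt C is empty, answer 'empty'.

Answer: spool clip orb grate reel lathe urn knob hinge flask

Derivation:
Tick 1: prefer A, take spool from A; A=[orb,reel,urn,hinge,flask] B=[clip,grate,lathe,knob] C=[spool]
Tick 2: prefer B, take clip from B; A=[orb,reel,urn,hinge,flask] B=[grate,lathe,knob] C=[spool,clip]
Tick 3: prefer A, take orb from A; A=[reel,urn,hinge,flask] B=[grate,lathe,knob] C=[spool,clip,orb]
Tick 4: prefer B, take grate from B; A=[reel,urn,hinge,flask] B=[lathe,knob] C=[spool,clip,orb,grate]
Tick 5: prefer A, take reel from A; A=[urn,hinge,flask] B=[lathe,knob] C=[spool,clip,orb,grate,reel]
Tick 6: prefer B, take lathe from B; A=[urn,hinge,flask] B=[knob] C=[spool,clip,orb,grate,reel,lathe]
Tick 7: prefer A, take urn from A; A=[hinge,flask] B=[knob] C=[spool,clip,orb,grate,reel,lathe,urn]
Tick 8: prefer B, take knob from B; A=[hinge,flask] B=[-] C=[spool,clip,orb,grate,reel,lathe,urn,knob]
Tick 9: prefer A, take hinge from A; A=[flask] B=[-] C=[spool,clip,orb,grate,reel,lathe,urn,knob,hinge]
Tick 10: prefer B, take flask from A; A=[-] B=[-] C=[spool,clip,orb,grate,reel,lathe,urn,knob,hinge,flask]
Tick 11: prefer A, both empty, nothing taken; A=[-] B=[-] C=[spool,clip,orb,grate,reel,lathe,urn,knob,hinge,flask]
Tick 12: prefer B, both empty, nothing taken; A=[-] B=[-] C=[spool,clip,orb,grate,reel,lathe,urn,knob,hinge,flask]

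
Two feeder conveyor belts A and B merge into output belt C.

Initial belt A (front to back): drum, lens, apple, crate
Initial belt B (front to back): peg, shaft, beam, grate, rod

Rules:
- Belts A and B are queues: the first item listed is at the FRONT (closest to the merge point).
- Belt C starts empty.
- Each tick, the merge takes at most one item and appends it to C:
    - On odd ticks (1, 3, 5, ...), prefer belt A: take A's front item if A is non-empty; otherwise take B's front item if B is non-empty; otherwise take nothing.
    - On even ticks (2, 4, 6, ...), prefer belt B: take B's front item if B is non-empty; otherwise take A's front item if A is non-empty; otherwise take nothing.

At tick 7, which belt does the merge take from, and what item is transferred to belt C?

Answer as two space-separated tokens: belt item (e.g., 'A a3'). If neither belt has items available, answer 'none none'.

Tick 1: prefer A, take drum from A; A=[lens,apple,crate] B=[peg,shaft,beam,grate,rod] C=[drum]
Tick 2: prefer B, take peg from B; A=[lens,apple,crate] B=[shaft,beam,grate,rod] C=[drum,peg]
Tick 3: prefer A, take lens from A; A=[apple,crate] B=[shaft,beam,grate,rod] C=[drum,peg,lens]
Tick 4: prefer B, take shaft from B; A=[apple,crate] B=[beam,grate,rod] C=[drum,peg,lens,shaft]
Tick 5: prefer A, take apple from A; A=[crate] B=[beam,grate,rod] C=[drum,peg,lens,shaft,apple]
Tick 6: prefer B, take beam from B; A=[crate] B=[grate,rod] C=[drum,peg,lens,shaft,apple,beam]
Tick 7: prefer A, take crate from A; A=[-] B=[grate,rod] C=[drum,peg,lens,shaft,apple,beam,crate]

Answer: A crate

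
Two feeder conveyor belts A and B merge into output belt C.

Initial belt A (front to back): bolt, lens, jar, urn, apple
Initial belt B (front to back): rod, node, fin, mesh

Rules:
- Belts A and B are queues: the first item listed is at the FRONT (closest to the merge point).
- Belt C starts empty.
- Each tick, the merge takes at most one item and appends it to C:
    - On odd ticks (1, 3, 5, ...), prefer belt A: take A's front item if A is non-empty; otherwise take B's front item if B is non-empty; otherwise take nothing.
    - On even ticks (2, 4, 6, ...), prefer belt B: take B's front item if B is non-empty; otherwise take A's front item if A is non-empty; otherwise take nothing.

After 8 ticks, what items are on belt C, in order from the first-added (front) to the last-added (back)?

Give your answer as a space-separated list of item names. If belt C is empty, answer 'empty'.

Tick 1: prefer A, take bolt from A; A=[lens,jar,urn,apple] B=[rod,node,fin,mesh] C=[bolt]
Tick 2: prefer B, take rod from B; A=[lens,jar,urn,apple] B=[node,fin,mesh] C=[bolt,rod]
Tick 3: prefer A, take lens from A; A=[jar,urn,apple] B=[node,fin,mesh] C=[bolt,rod,lens]
Tick 4: prefer B, take node from B; A=[jar,urn,apple] B=[fin,mesh] C=[bolt,rod,lens,node]
Tick 5: prefer A, take jar from A; A=[urn,apple] B=[fin,mesh] C=[bolt,rod,lens,node,jar]
Tick 6: prefer B, take fin from B; A=[urn,apple] B=[mesh] C=[bolt,rod,lens,node,jar,fin]
Tick 7: prefer A, take urn from A; A=[apple] B=[mesh] C=[bolt,rod,lens,node,jar,fin,urn]
Tick 8: prefer B, take mesh from B; A=[apple] B=[-] C=[bolt,rod,lens,node,jar,fin,urn,mesh]

Answer: bolt rod lens node jar fin urn mesh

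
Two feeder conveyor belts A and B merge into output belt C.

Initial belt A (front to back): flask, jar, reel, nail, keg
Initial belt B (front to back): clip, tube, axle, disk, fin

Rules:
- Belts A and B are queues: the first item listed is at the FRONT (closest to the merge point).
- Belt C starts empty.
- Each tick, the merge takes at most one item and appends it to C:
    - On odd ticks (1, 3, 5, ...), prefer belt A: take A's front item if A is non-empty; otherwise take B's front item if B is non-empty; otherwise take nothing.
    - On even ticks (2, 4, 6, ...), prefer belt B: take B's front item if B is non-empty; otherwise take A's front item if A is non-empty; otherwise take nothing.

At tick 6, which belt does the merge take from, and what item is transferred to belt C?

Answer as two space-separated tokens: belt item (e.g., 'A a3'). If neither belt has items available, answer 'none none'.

Answer: B axle

Derivation:
Tick 1: prefer A, take flask from A; A=[jar,reel,nail,keg] B=[clip,tube,axle,disk,fin] C=[flask]
Tick 2: prefer B, take clip from B; A=[jar,reel,nail,keg] B=[tube,axle,disk,fin] C=[flask,clip]
Tick 3: prefer A, take jar from A; A=[reel,nail,keg] B=[tube,axle,disk,fin] C=[flask,clip,jar]
Tick 4: prefer B, take tube from B; A=[reel,nail,keg] B=[axle,disk,fin] C=[flask,clip,jar,tube]
Tick 5: prefer A, take reel from A; A=[nail,keg] B=[axle,disk,fin] C=[flask,clip,jar,tube,reel]
Tick 6: prefer B, take axle from B; A=[nail,keg] B=[disk,fin] C=[flask,clip,jar,tube,reel,axle]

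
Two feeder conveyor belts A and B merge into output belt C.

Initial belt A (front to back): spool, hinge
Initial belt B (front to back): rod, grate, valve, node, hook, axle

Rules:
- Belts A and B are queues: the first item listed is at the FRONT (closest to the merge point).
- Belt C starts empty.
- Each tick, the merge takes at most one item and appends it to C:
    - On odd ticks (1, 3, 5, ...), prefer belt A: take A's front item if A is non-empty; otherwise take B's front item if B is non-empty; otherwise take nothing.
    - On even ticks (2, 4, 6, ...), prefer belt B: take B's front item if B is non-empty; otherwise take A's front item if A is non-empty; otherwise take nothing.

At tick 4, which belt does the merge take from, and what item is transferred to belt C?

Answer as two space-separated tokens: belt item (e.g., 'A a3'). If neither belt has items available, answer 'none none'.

Tick 1: prefer A, take spool from A; A=[hinge] B=[rod,grate,valve,node,hook,axle] C=[spool]
Tick 2: prefer B, take rod from B; A=[hinge] B=[grate,valve,node,hook,axle] C=[spool,rod]
Tick 3: prefer A, take hinge from A; A=[-] B=[grate,valve,node,hook,axle] C=[spool,rod,hinge]
Tick 4: prefer B, take grate from B; A=[-] B=[valve,node,hook,axle] C=[spool,rod,hinge,grate]

Answer: B grate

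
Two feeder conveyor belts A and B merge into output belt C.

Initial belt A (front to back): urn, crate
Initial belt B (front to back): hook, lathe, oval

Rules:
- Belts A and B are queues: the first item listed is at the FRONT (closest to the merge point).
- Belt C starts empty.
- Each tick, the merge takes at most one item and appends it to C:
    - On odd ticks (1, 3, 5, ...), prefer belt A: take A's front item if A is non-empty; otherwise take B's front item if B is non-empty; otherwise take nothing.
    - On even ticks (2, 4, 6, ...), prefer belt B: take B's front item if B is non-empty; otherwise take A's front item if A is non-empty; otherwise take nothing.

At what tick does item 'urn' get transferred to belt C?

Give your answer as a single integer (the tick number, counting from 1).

Tick 1: prefer A, take urn from A; A=[crate] B=[hook,lathe,oval] C=[urn]

Answer: 1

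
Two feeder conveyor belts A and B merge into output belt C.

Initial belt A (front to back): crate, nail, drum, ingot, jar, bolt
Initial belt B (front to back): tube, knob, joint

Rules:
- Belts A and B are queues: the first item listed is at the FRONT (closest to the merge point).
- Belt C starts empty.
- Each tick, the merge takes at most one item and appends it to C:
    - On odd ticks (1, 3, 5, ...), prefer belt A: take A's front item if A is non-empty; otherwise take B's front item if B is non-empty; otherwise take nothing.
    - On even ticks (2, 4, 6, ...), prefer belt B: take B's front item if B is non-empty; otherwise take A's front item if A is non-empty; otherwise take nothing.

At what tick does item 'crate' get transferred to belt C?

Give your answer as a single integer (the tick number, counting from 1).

Tick 1: prefer A, take crate from A; A=[nail,drum,ingot,jar,bolt] B=[tube,knob,joint] C=[crate]

Answer: 1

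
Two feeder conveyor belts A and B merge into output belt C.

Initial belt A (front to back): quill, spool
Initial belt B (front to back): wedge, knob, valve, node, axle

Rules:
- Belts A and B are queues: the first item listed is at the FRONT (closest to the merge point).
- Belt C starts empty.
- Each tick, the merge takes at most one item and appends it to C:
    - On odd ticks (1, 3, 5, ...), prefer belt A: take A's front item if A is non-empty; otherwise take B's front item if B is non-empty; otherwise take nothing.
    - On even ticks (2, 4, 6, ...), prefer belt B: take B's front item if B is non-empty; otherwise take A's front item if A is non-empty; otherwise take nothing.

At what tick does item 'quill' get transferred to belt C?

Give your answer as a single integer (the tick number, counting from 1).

Tick 1: prefer A, take quill from A; A=[spool] B=[wedge,knob,valve,node,axle] C=[quill]

Answer: 1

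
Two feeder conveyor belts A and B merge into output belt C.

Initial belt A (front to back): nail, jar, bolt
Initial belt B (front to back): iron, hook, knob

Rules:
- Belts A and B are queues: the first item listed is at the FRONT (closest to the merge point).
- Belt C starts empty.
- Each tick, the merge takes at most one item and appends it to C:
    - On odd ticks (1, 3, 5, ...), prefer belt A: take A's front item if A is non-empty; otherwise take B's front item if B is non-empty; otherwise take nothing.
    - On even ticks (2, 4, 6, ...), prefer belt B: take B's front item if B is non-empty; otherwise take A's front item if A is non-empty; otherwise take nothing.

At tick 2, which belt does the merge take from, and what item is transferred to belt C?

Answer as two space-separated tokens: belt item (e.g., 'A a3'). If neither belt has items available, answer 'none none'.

Tick 1: prefer A, take nail from A; A=[jar,bolt] B=[iron,hook,knob] C=[nail]
Tick 2: prefer B, take iron from B; A=[jar,bolt] B=[hook,knob] C=[nail,iron]

Answer: B iron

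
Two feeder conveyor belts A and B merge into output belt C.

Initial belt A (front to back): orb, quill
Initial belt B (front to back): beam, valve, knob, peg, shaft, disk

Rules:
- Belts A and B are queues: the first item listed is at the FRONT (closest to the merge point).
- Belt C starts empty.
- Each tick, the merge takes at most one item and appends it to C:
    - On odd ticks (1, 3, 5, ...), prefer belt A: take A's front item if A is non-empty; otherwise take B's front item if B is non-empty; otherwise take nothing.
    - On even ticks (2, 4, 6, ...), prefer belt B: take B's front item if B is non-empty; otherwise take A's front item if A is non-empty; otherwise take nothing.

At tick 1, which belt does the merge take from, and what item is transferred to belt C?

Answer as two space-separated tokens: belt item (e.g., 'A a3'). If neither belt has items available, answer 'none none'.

Answer: A orb

Derivation:
Tick 1: prefer A, take orb from A; A=[quill] B=[beam,valve,knob,peg,shaft,disk] C=[orb]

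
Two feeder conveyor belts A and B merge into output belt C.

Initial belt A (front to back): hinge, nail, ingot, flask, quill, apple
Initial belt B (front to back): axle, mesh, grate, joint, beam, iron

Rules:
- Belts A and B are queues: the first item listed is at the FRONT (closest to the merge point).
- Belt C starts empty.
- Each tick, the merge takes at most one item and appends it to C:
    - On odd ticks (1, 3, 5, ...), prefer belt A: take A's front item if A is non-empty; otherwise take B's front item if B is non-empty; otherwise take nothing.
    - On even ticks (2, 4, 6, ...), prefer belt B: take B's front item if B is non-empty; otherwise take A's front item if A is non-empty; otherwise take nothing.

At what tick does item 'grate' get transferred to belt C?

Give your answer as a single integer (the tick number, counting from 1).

Tick 1: prefer A, take hinge from A; A=[nail,ingot,flask,quill,apple] B=[axle,mesh,grate,joint,beam,iron] C=[hinge]
Tick 2: prefer B, take axle from B; A=[nail,ingot,flask,quill,apple] B=[mesh,grate,joint,beam,iron] C=[hinge,axle]
Tick 3: prefer A, take nail from A; A=[ingot,flask,quill,apple] B=[mesh,grate,joint,beam,iron] C=[hinge,axle,nail]
Tick 4: prefer B, take mesh from B; A=[ingot,flask,quill,apple] B=[grate,joint,beam,iron] C=[hinge,axle,nail,mesh]
Tick 5: prefer A, take ingot from A; A=[flask,quill,apple] B=[grate,joint,beam,iron] C=[hinge,axle,nail,mesh,ingot]
Tick 6: prefer B, take grate from B; A=[flask,quill,apple] B=[joint,beam,iron] C=[hinge,axle,nail,mesh,ingot,grate]

Answer: 6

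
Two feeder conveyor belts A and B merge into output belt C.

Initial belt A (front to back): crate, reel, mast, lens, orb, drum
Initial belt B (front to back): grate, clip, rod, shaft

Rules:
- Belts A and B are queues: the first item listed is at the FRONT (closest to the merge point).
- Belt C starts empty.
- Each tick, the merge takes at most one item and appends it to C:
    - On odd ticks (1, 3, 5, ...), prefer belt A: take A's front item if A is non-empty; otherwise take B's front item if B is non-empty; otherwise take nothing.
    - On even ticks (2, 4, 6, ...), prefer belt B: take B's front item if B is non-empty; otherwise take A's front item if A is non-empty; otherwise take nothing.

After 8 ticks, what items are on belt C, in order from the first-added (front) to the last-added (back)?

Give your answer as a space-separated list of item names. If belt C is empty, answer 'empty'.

Tick 1: prefer A, take crate from A; A=[reel,mast,lens,orb,drum] B=[grate,clip,rod,shaft] C=[crate]
Tick 2: prefer B, take grate from B; A=[reel,mast,lens,orb,drum] B=[clip,rod,shaft] C=[crate,grate]
Tick 3: prefer A, take reel from A; A=[mast,lens,orb,drum] B=[clip,rod,shaft] C=[crate,grate,reel]
Tick 4: prefer B, take clip from B; A=[mast,lens,orb,drum] B=[rod,shaft] C=[crate,grate,reel,clip]
Tick 5: prefer A, take mast from A; A=[lens,orb,drum] B=[rod,shaft] C=[crate,grate,reel,clip,mast]
Tick 6: prefer B, take rod from B; A=[lens,orb,drum] B=[shaft] C=[crate,grate,reel,clip,mast,rod]
Tick 7: prefer A, take lens from A; A=[orb,drum] B=[shaft] C=[crate,grate,reel,clip,mast,rod,lens]
Tick 8: prefer B, take shaft from B; A=[orb,drum] B=[-] C=[crate,grate,reel,clip,mast,rod,lens,shaft]

Answer: crate grate reel clip mast rod lens shaft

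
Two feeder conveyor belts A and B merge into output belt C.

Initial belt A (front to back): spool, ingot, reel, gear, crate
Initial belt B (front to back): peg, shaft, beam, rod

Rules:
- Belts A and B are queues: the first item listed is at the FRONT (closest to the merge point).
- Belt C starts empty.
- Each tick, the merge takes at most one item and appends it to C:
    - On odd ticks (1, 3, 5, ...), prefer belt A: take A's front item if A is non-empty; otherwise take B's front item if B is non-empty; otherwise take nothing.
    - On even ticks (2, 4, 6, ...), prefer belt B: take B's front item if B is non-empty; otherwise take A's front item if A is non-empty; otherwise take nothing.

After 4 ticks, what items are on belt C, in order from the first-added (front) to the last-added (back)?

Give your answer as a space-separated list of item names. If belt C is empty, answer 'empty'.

Tick 1: prefer A, take spool from A; A=[ingot,reel,gear,crate] B=[peg,shaft,beam,rod] C=[spool]
Tick 2: prefer B, take peg from B; A=[ingot,reel,gear,crate] B=[shaft,beam,rod] C=[spool,peg]
Tick 3: prefer A, take ingot from A; A=[reel,gear,crate] B=[shaft,beam,rod] C=[spool,peg,ingot]
Tick 4: prefer B, take shaft from B; A=[reel,gear,crate] B=[beam,rod] C=[spool,peg,ingot,shaft]

Answer: spool peg ingot shaft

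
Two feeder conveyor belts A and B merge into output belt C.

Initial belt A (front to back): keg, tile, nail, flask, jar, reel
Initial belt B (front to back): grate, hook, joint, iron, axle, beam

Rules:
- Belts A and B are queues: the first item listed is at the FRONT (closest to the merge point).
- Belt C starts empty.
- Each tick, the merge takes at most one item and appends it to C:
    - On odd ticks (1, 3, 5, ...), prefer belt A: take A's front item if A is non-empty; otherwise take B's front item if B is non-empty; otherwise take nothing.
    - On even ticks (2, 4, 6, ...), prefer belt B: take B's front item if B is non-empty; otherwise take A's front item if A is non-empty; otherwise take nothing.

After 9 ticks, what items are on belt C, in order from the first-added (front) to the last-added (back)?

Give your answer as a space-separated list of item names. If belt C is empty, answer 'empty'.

Answer: keg grate tile hook nail joint flask iron jar

Derivation:
Tick 1: prefer A, take keg from A; A=[tile,nail,flask,jar,reel] B=[grate,hook,joint,iron,axle,beam] C=[keg]
Tick 2: prefer B, take grate from B; A=[tile,nail,flask,jar,reel] B=[hook,joint,iron,axle,beam] C=[keg,grate]
Tick 3: prefer A, take tile from A; A=[nail,flask,jar,reel] B=[hook,joint,iron,axle,beam] C=[keg,grate,tile]
Tick 4: prefer B, take hook from B; A=[nail,flask,jar,reel] B=[joint,iron,axle,beam] C=[keg,grate,tile,hook]
Tick 5: prefer A, take nail from A; A=[flask,jar,reel] B=[joint,iron,axle,beam] C=[keg,grate,tile,hook,nail]
Tick 6: prefer B, take joint from B; A=[flask,jar,reel] B=[iron,axle,beam] C=[keg,grate,tile,hook,nail,joint]
Tick 7: prefer A, take flask from A; A=[jar,reel] B=[iron,axle,beam] C=[keg,grate,tile,hook,nail,joint,flask]
Tick 8: prefer B, take iron from B; A=[jar,reel] B=[axle,beam] C=[keg,grate,tile,hook,nail,joint,flask,iron]
Tick 9: prefer A, take jar from A; A=[reel] B=[axle,beam] C=[keg,grate,tile,hook,nail,joint,flask,iron,jar]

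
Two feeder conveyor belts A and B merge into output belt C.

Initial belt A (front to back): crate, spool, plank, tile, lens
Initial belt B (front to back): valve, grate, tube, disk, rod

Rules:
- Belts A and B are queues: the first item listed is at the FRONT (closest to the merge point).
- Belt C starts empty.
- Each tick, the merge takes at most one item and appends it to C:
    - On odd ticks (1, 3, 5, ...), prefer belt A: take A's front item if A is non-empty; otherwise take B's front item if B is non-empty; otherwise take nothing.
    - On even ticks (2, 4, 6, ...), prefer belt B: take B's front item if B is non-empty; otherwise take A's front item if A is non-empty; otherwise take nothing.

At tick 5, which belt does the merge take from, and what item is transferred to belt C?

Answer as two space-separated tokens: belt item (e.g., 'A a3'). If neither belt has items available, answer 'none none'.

Answer: A plank

Derivation:
Tick 1: prefer A, take crate from A; A=[spool,plank,tile,lens] B=[valve,grate,tube,disk,rod] C=[crate]
Tick 2: prefer B, take valve from B; A=[spool,plank,tile,lens] B=[grate,tube,disk,rod] C=[crate,valve]
Tick 3: prefer A, take spool from A; A=[plank,tile,lens] B=[grate,tube,disk,rod] C=[crate,valve,spool]
Tick 4: prefer B, take grate from B; A=[plank,tile,lens] B=[tube,disk,rod] C=[crate,valve,spool,grate]
Tick 5: prefer A, take plank from A; A=[tile,lens] B=[tube,disk,rod] C=[crate,valve,spool,grate,plank]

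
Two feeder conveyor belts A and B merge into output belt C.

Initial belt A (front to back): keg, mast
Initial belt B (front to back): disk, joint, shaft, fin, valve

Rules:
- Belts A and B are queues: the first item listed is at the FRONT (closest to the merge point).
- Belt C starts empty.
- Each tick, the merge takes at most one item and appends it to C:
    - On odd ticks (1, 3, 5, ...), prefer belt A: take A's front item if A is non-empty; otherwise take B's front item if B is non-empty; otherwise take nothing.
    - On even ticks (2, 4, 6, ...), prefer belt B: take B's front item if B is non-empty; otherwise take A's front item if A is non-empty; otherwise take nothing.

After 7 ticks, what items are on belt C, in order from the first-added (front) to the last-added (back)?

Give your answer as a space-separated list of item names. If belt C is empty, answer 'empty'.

Answer: keg disk mast joint shaft fin valve

Derivation:
Tick 1: prefer A, take keg from A; A=[mast] B=[disk,joint,shaft,fin,valve] C=[keg]
Tick 2: prefer B, take disk from B; A=[mast] B=[joint,shaft,fin,valve] C=[keg,disk]
Tick 3: prefer A, take mast from A; A=[-] B=[joint,shaft,fin,valve] C=[keg,disk,mast]
Tick 4: prefer B, take joint from B; A=[-] B=[shaft,fin,valve] C=[keg,disk,mast,joint]
Tick 5: prefer A, take shaft from B; A=[-] B=[fin,valve] C=[keg,disk,mast,joint,shaft]
Tick 6: prefer B, take fin from B; A=[-] B=[valve] C=[keg,disk,mast,joint,shaft,fin]
Tick 7: prefer A, take valve from B; A=[-] B=[-] C=[keg,disk,mast,joint,shaft,fin,valve]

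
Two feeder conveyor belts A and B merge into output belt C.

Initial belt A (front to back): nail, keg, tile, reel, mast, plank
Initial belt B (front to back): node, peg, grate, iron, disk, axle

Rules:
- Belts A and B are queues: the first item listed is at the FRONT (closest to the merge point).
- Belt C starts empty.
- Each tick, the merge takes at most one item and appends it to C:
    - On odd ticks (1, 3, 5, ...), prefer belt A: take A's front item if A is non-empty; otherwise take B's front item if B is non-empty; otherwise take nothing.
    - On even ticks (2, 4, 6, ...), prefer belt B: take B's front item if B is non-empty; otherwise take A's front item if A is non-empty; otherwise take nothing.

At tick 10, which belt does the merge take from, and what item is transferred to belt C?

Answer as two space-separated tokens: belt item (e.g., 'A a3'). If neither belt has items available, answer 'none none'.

Tick 1: prefer A, take nail from A; A=[keg,tile,reel,mast,plank] B=[node,peg,grate,iron,disk,axle] C=[nail]
Tick 2: prefer B, take node from B; A=[keg,tile,reel,mast,plank] B=[peg,grate,iron,disk,axle] C=[nail,node]
Tick 3: prefer A, take keg from A; A=[tile,reel,mast,plank] B=[peg,grate,iron,disk,axle] C=[nail,node,keg]
Tick 4: prefer B, take peg from B; A=[tile,reel,mast,plank] B=[grate,iron,disk,axle] C=[nail,node,keg,peg]
Tick 5: prefer A, take tile from A; A=[reel,mast,plank] B=[grate,iron,disk,axle] C=[nail,node,keg,peg,tile]
Tick 6: prefer B, take grate from B; A=[reel,mast,plank] B=[iron,disk,axle] C=[nail,node,keg,peg,tile,grate]
Tick 7: prefer A, take reel from A; A=[mast,plank] B=[iron,disk,axle] C=[nail,node,keg,peg,tile,grate,reel]
Tick 8: prefer B, take iron from B; A=[mast,plank] B=[disk,axle] C=[nail,node,keg,peg,tile,grate,reel,iron]
Tick 9: prefer A, take mast from A; A=[plank] B=[disk,axle] C=[nail,node,keg,peg,tile,grate,reel,iron,mast]
Tick 10: prefer B, take disk from B; A=[plank] B=[axle] C=[nail,node,keg,peg,tile,grate,reel,iron,mast,disk]

Answer: B disk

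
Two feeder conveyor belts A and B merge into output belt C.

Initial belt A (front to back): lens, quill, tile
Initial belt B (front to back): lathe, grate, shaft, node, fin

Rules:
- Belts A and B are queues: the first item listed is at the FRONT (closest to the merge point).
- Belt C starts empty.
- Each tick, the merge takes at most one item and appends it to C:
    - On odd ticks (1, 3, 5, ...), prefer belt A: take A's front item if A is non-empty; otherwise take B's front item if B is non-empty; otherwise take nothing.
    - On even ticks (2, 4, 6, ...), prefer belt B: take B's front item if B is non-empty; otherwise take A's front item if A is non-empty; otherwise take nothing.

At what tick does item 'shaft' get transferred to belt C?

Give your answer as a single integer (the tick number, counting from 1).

Tick 1: prefer A, take lens from A; A=[quill,tile] B=[lathe,grate,shaft,node,fin] C=[lens]
Tick 2: prefer B, take lathe from B; A=[quill,tile] B=[grate,shaft,node,fin] C=[lens,lathe]
Tick 3: prefer A, take quill from A; A=[tile] B=[grate,shaft,node,fin] C=[lens,lathe,quill]
Tick 4: prefer B, take grate from B; A=[tile] B=[shaft,node,fin] C=[lens,lathe,quill,grate]
Tick 5: prefer A, take tile from A; A=[-] B=[shaft,node,fin] C=[lens,lathe,quill,grate,tile]
Tick 6: prefer B, take shaft from B; A=[-] B=[node,fin] C=[lens,lathe,quill,grate,tile,shaft]

Answer: 6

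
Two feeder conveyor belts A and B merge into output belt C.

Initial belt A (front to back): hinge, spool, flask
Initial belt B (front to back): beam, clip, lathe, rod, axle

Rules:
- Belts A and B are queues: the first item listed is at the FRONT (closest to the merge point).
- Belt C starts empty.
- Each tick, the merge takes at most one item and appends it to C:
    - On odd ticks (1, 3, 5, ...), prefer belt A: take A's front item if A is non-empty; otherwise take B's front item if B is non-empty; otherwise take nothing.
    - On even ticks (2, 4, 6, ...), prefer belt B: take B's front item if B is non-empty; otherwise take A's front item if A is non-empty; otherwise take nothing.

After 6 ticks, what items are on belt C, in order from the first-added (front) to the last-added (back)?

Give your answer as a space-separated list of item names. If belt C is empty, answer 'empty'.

Answer: hinge beam spool clip flask lathe

Derivation:
Tick 1: prefer A, take hinge from A; A=[spool,flask] B=[beam,clip,lathe,rod,axle] C=[hinge]
Tick 2: prefer B, take beam from B; A=[spool,flask] B=[clip,lathe,rod,axle] C=[hinge,beam]
Tick 3: prefer A, take spool from A; A=[flask] B=[clip,lathe,rod,axle] C=[hinge,beam,spool]
Tick 4: prefer B, take clip from B; A=[flask] B=[lathe,rod,axle] C=[hinge,beam,spool,clip]
Tick 5: prefer A, take flask from A; A=[-] B=[lathe,rod,axle] C=[hinge,beam,spool,clip,flask]
Tick 6: prefer B, take lathe from B; A=[-] B=[rod,axle] C=[hinge,beam,spool,clip,flask,lathe]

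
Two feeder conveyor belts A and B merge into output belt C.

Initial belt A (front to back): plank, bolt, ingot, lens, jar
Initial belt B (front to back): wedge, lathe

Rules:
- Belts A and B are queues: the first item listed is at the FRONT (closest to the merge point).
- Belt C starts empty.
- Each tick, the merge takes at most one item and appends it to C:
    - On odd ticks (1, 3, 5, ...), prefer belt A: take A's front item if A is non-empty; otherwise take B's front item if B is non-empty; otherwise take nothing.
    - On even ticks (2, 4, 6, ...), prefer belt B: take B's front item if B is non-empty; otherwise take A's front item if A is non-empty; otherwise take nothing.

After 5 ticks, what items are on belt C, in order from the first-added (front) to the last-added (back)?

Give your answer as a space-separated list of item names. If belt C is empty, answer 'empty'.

Tick 1: prefer A, take plank from A; A=[bolt,ingot,lens,jar] B=[wedge,lathe] C=[plank]
Tick 2: prefer B, take wedge from B; A=[bolt,ingot,lens,jar] B=[lathe] C=[plank,wedge]
Tick 3: prefer A, take bolt from A; A=[ingot,lens,jar] B=[lathe] C=[plank,wedge,bolt]
Tick 4: prefer B, take lathe from B; A=[ingot,lens,jar] B=[-] C=[plank,wedge,bolt,lathe]
Tick 5: prefer A, take ingot from A; A=[lens,jar] B=[-] C=[plank,wedge,bolt,lathe,ingot]

Answer: plank wedge bolt lathe ingot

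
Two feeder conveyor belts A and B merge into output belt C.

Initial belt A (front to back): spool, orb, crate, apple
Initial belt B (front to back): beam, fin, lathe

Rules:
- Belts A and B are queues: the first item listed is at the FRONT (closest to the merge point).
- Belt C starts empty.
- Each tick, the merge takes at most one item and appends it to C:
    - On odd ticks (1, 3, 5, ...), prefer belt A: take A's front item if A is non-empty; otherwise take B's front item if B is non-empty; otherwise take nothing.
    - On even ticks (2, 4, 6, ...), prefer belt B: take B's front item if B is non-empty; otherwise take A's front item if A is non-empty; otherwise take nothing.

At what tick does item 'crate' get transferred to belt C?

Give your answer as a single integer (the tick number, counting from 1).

Tick 1: prefer A, take spool from A; A=[orb,crate,apple] B=[beam,fin,lathe] C=[spool]
Tick 2: prefer B, take beam from B; A=[orb,crate,apple] B=[fin,lathe] C=[spool,beam]
Tick 3: prefer A, take orb from A; A=[crate,apple] B=[fin,lathe] C=[spool,beam,orb]
Tick 4: prefer B, take fin from B; A=[crate,apple] B=[lathe] C=[spool,beam,orb,fin]
Tick 5: prefer A, take crate from A; A=[apple] B=[lathe] C=[spool,beam,orb,fin,crate]

Answer: 5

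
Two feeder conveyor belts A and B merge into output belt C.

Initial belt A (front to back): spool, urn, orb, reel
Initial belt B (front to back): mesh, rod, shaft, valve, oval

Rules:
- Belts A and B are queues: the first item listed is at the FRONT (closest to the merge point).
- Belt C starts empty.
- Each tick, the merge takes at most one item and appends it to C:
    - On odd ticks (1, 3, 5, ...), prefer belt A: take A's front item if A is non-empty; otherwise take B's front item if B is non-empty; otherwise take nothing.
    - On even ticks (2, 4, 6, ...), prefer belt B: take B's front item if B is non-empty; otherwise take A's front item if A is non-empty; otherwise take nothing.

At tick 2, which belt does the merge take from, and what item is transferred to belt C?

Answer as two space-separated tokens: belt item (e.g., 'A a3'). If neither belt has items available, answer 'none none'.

Tick 1: prefer A, take spool from A; A=[urn,orb,reel] B=[mesh,rod,shaft,valve,oval] C=[spool]
Tick 2: prefer B, take mesh from B; A=[urn,orb,reel] B=[rod,shaft,valve,oval] C=[spool,mesh]

Answer: B mesh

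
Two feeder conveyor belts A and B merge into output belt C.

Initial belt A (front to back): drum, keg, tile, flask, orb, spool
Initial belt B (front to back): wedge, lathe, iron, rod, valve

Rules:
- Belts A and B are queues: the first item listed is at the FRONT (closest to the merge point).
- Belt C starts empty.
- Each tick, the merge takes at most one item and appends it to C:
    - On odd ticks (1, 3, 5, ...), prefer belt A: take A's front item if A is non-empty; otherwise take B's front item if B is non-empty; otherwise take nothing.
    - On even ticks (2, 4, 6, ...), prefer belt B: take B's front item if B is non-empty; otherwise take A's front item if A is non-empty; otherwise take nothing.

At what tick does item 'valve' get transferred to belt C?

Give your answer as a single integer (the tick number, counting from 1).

Tick 1: prefer A, take drum from A; A=[keg,tile,flask,orb,spool] B=[wedge,lathe,iron,rod,valve] C=[drum]
Tick 2: prefer B, take wedge from B; A=[keg,tile,flask,orb,spool] B=[lathe,iron,rod,valve] C=[drum,wedge]
Tick 3: prefer A, take keg from A; A=[tile,flask,orb,spool] B=[lathe,iron,rod,valve] C=[drum,wedge,keg]
Tick 4: prefer B, take lathe from B; A=[tile,flask,orb,spool] B=[iron,rod,valve] C=[drum,wedge,keg,lathe]
Tick 5: prefer A, take tile from A; A=[flask,orb,spool] B=[iron,rod,valve] C=[drum,wedge,keg,lathe,tile]
Tick 6: prefer B, take iron from B; A=[flask,orb,spool] B=[rod,valve] C=[drum,wedge,keg,lathe,tile,iron]
Tick 7: prefer A, take flask from A; A=[orb,spool] B=[rod,valve] C=[drum,wedge,keg,lathe,tile,iron,flask]
Tick 8: prefer B, take rod from B; A=[orb,spool] B=[valve] C=[drum,wedge,keg,lathe,tile,iron,flask,rod]
Tick 9: prefer A, take orb from A; A=[spool] B=[valve] C=[drum,wedge,keg,lathe,tile,iron,flask,rod,orb]
Tick 10: prefer B, take valve from B; A=[spool] B=[-] C=[drum,wedge,keg,lathe,tile,iron,flask,rod,orb,valve]

Answer: 10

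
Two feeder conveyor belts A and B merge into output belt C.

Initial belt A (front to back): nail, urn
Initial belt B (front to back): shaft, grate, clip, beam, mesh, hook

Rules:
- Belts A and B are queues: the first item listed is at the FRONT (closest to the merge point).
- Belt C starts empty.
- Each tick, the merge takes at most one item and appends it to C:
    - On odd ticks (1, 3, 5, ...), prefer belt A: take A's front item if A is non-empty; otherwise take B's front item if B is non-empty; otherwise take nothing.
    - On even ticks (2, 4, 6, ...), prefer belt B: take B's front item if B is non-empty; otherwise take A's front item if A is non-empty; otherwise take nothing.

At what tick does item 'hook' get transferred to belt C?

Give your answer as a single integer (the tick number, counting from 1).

Tick 1: prefer A, take nail from A; A=[urn] B=[shaft,grate,clip,beam,mesh,hook] C=[nail]
Tick 2: prefer B, take shaft from B; A=[urn] B=[grate,clip,beam,mesh,hook] C=[nail,shaft]
Tick 3: prefer A, take urn from A; A=[-] B=[grate,clip,beam,mesh,hook] C=[nail,shaft,urn]
Tick 4: prefer B, take grate from B; A=[-] B=[clip,beam,mesh,hook] C=[nail,shaft,urn,grate]
Tick 5: prefer A, take clip from B; A=[-] B=[beam,mesh,hook] C=[nail,shaft,urn,grate,clip]
Tick 6: prefer B, take beam from B; A=[-] B=[mesh,hook] C=[nail,shaft,urn,grate,clip,beam]
Tick 7: prefer A, take mesh from B; A=[-] B=[hook] C=[nail,shaft,urn,grate,clip,beam,mesh]
Tick 8: prefer B, take hook from B; A=[-] B=[-] C=[nail,shaft,urn,grate,clip,beam,mesh,hook]

Answer: 8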